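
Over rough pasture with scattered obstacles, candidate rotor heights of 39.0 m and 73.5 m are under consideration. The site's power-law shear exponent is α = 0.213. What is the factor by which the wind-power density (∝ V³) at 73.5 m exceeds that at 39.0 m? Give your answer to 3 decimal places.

1.499

Speed ratio: V_B/V_A = (z_B/z_A)^α = (73.5/39.0)^0.213 = (1.8846)^0.213 = 1.14452
Power-density ratio: P_B/P_A = (V_B/V_A)³ = (1.14452)³ = 1.49923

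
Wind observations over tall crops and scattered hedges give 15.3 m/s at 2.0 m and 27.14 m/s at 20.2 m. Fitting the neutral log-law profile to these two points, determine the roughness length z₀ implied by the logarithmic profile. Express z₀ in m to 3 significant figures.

Log law: V(z) ∝ ln(z/z₀). With r = V₁/V₂ = 15.3/27.14 = 0.56374,
r · ln(z₂/z₀) = ln(z₁/z₀) ⇒ ln z₀ = (ln z₁ − r·ln z₂)/(1 − r)
ln z₀ = (0.69315 − 0.56374×3.00568) / 0.43626 = -2.2952
z₀ = exp(-2.2952) = 0.1007 m

z₀ ≈ 0.101 m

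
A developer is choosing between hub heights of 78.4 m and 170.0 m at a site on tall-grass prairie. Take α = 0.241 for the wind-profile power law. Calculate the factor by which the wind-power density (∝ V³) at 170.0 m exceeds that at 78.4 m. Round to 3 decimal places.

1.750

Speed ratio: V_B/V_A = (z_B/z_A)^α = (170.0/78.4)^0.241 = (2.1684)^0.241 = 1.20506
Power-density ratio: P_B/P_A = (V_B/V_A)³ = (1.20506)³ = 1.74994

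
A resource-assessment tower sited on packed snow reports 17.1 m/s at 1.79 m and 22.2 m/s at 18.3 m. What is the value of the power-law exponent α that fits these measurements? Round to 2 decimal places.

α ≈ 0.11

Power law: V₂/V₁ = (z₂/z₁)^α ⇒ α = ln(V₂/V₁) / ln(z₂/z₁)
α = ln(22.2/17.1) / ln(18.3/1.79) = ln(1.2982) / ln(10.2235)
  = 0.26101 / 2.32469 = 0.11228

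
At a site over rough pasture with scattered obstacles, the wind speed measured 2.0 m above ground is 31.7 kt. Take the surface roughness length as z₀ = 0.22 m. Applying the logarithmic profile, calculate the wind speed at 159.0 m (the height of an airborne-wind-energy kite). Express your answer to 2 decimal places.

94.54 kt

Log law: V(z) ∝ ln(z/z₀), so V₂/V₁ = ln(z₂/z₀) / ln(z₁/z₀).
ln(159.0/0.22) = 6.5830, ln(2.0/0.22) = 2.2073
V₂ = 31.7 × 6.5830/2.2073 = 31.7 × 2.9824 = 94.5429 kt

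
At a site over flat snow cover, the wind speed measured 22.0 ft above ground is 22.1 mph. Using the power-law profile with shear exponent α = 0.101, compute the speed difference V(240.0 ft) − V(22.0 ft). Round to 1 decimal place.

Power law: V₂ = V₁ · (z₂/z₁)^α = 22.1 × (10.9091)^0.101 = 28.1325 mph
ΔV = 28.1325 − 22.1 = 6.0325 mph

6.0 mph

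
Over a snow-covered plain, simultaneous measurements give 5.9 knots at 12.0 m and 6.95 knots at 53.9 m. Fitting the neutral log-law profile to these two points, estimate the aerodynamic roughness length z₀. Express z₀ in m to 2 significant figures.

Log law: V(z) ∝ ln(z/z₀). With r = V₁/V₂ = 5.9/6.95 = 0.84892,
r · ln(z₂/z₀) = ln(z₁/z₀) ⇒ ln z₀ = (ln z₁ − r·ln z₂)/(1 − r)
ln z₀ = (2.48491 − 0.84892×3.98713) / 0.15108 = -5.9562
z₀ = exp(-5.9562) = 0.002590 m

z₀ ≈ 0.0026 m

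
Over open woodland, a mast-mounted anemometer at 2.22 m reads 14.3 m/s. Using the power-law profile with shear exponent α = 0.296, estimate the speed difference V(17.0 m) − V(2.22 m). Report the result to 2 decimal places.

11.82 m/s

Power law: V₂ = V₁ · (z₂/z₁)^α = 14.3 × (7.6577)^0.296 = 26.1233 m/s
ΔV = 26.1233 − 14.3 = 11.8233 m/s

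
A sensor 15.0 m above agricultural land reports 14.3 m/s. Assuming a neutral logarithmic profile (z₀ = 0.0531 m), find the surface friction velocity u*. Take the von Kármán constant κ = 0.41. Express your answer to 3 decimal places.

u* ≈ 1.039 m/s

Log law: V(z) = (u*/κ) · ln(z/z₀) ⇒ u* = κ · V / ln(z/z₀)
u* = 0.41 × 14.3 / ln(15.0/0.0531) = 0.41 × 14.3 / 5.6436
   = 5.8630 / 5.6436 = 1.0389 m/s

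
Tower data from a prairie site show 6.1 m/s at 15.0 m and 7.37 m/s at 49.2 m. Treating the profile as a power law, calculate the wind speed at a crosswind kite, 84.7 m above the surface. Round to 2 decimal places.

First find α: α = ln(V₂/V₁)/ln(z₂/z₁) = ln(7.37/6.1)/ln(49.2/15.0) = 0.18913/1.18784 = 0.1592
Extrapolate from 49.2 m to 84.7 m: V₃ = 7.37 × (84.7/49.2)^0.1592 = 7.37 × 1.0903 = 8.0358 m/s

8.04 m/s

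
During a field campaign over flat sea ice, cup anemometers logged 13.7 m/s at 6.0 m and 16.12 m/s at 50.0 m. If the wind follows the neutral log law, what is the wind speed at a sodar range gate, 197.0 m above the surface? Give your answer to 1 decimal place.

Log law: V ∝ ln(z/z₀). From the pair, with r = V₁/V₂ = 0.84988,
ln z₀ = (ln z₁ − r·ln z₂)/(1 − r) = (1.7918 − 0.84988×3.9120)/0.15012 = -10.2114 → z₀ = 0.00003675 m
V₃ = V₁ · ln(z₃/z₀)/ln(z₁/z₀) = 13.7 × 15.4946/12.0031 = 17.6850 m/s

17.7 m/s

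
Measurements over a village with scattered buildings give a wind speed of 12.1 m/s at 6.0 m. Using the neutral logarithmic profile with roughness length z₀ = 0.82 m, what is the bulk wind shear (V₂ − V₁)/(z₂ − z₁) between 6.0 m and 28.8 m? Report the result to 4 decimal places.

0.4183 m/s/m

Log law: V₂ = V₁ · ln(z₂/z₀)/ln(z₁/z₀) = 12.1 × 3.5588/1.9902 = 21.6368 m/s
ΔV/Δz = (21.6368 − 12.1)/(28.8 − 6.0) = 9.5368/22.8000 = 0.41828 m/s/m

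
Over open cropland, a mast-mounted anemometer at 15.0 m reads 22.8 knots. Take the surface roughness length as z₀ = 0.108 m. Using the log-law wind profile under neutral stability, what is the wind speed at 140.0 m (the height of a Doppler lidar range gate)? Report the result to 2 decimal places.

33.12 knots

Log law: V(z) ∝ ln(z/z₀), so V₂/V₁ = ln(z₂/z₀) / ln(z₁/z₀).
ln(140.0/0.108) = 7.1673, ln(15.0/0.108) = 4.9337
V₂ = 22.8 × 7.1673/4.9337 = 22.8 × 1.4527 = 33.1221 knots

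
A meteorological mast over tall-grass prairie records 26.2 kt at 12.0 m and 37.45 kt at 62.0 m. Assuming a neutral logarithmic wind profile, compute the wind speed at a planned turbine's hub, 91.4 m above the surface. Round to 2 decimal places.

Log law: V ∝ ln(z/z₀). From the pair, with r = V₁/V₂ = 0.69960,
ln z₀ = (ln z₁ − r·ln z₂)/(1 − r) = (2.4849 − 0.69960×4.1271)/0.30040 = -1.3397 → z₀ = 0.2619 m
V₃ = V₁ · ln(z₃/z₀)/ln(z₁/z₀) = 26.2 × 5.8549/3.8246 = 40.1087 kt

40.11 kt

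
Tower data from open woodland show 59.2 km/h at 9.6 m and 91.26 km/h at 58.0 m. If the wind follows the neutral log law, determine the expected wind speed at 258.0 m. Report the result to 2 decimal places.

Log law: V ∝ ln(z/z₀). From the pair, with r = V₁/V₂ = 0.64870,
ln z₀ = (ln z₁ − r·ln z₂)/(1 − r) = (2.2618 − 0.64870×4.0604)/0.35130 = -1.0596 → z₀ = 0.3466 m
V₃ = V₁ · ln(z₃/z₀)/ln(z₁/z₀) = 59.2 × 6.6125/3.3213 = 117.8629 km/h

117.86 km/h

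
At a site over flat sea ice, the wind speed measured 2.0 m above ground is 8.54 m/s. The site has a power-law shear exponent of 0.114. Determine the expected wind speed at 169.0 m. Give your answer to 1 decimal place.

Power-law profile: V₂ = V₁ · (z₂/z₁)^α
V₂ = 8.54 × (169.0/2.0)^0.114 = 8.54 × (84.5000)^0.114
    = 8.54 × 1.6583 = 14.1618 m/s

14.2 m/s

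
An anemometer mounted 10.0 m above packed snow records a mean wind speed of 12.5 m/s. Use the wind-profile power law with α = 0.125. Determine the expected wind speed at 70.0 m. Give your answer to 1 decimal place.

15.9 m/s

Power-law profile: V₂ = V₁ · (z₂/z₁)^α
V₂ = 12.5 × (70.0/10.0)^0.125 = 12.5 × (7.0000)^0.125
    = 12.5 × 1.2754 = 15.9422 m/s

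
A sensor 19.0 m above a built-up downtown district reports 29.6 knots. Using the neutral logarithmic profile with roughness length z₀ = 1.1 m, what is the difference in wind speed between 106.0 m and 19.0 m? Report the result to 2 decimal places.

17.86 knots

Log law: V₂ = V₁ · ln(z₂/z₀)/ln(z₁/z₀) = 29.6 × 4.5681/2.8491 = 47.4589 knots
ΔV = 47.4589 − 29.6 = 17.8589 knots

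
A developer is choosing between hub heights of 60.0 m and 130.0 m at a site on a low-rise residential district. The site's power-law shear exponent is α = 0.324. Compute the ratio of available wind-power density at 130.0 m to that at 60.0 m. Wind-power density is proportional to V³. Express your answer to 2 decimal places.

Speed ratio: V_B/V_A = (z_B/z_A)^α = (130.0/60.0)^0.324 = (2.1667)^0.324 = 1.28468
Power-density ratio: P_B/P_A = (V_B/V_A)³ = (1.28468)³ = 2.12026

2.12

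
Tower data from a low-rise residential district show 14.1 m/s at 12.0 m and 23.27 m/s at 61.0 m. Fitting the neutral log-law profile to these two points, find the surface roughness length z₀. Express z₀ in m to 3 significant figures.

z₀ ≈ 0.985 m

Log law: V(z) ∝ ln(z/z₀). With r = V₁/V₂ = 14.1/23.27 = 0.60593,
r · ln(z₂/z₀) = ln(z₁/z₀) ⇒ ln z₀ = (ln z₁ − r·ln z₂)/(1 − r)
ln z₀ = (2.48491 − 0.60593×4.11087) / 0.39407 = -0.0152
z₀ = exp(-0.0152) = 0.9849 m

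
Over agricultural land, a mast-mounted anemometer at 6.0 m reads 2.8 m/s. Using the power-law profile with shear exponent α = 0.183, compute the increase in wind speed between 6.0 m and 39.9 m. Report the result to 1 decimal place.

Power law: V₂ = V₁ · (z₂/z₁)^α = 2.8 × (6.6500)^0.183 = 3.9604 m/s
ΔV = 3.9604 − 2.8 = 1.1604 m/s

1.2 m/s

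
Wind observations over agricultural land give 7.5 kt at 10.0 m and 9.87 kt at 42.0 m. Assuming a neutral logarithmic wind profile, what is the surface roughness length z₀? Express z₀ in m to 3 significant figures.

Log law: V(z) ∝ ln(z/z₀). With r = V₁/V₂ = 7.5/9.87 = 0.75988,
r · ln(z₂/z₀) = ln(z₁/z₀) ⇒ ln z₀ = (ln z₁ − r·ln z₂)/(1 − r)
ln z₀ = (2.30259 − 0.75988×3.73767) / 0.24012 = -2.2388
z₀ = exp(-2.2388) = 0.1066 m

z₀ ≈ 0.107 m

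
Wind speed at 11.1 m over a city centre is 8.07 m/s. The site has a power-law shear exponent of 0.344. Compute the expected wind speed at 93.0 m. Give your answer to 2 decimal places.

16.77 m/s

Power-law profile: V₂ = V₁ · (z₂/z₁)^α
V₂ = 8.07 × (93.0/11.1)^0.344 = 8.07 × (8.3784)^0.344
    = 8.07 × 2.0776 = 16.7664 m/s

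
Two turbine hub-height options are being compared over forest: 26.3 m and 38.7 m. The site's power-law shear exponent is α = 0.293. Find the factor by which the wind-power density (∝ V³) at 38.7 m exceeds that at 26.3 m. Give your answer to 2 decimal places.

1.40

Speed ratio: V_B/V_A = (z_B/z_A)^α = (38.7/26.3)^0.293 = (1.4715)^0.293 = 1.11983
Power-density ratio: P_B/P_A = (V_B/V_A)³ = (1.11983)³ = 1.40429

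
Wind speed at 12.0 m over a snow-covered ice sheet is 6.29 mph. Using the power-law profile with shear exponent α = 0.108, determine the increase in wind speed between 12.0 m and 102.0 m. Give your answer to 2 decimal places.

Power law: V₂ = V₁ · (z₂/z₁)^α = 6.29 × (8.5000)^0.108 = 7.9255 mph
ΔV = 7.9255 − 6.29 = 1.6355 mph

1.64 mph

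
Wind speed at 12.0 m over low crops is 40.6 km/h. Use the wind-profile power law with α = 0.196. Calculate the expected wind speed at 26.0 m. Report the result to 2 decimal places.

47.24 km/h

Power-law profile: V₂ = V₁ · (z₂/z₁)^α
V₂ = 40.6 × (26.0/12.0)^0.196 = 40.6 × (2.1667)^0.196
    = 40.6 × 1.1636 = 47.2434 km/h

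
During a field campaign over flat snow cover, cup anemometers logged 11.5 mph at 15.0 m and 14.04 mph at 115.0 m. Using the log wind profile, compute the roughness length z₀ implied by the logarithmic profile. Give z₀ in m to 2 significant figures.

Log law: V(z) ∝ ln(z/z₀). With r = V₁/V₂ = 11.5/14.04 = 0.81909,
r · ln(z₂/z₀) = ln(z₁/z₀) ⇒ ln z₀ = (ln z₁ − r·ln z₂)/(1 − r)
ln z₀ = (2.70805 − 0.81909×4.74493) / 0.18091 = -6.5141
z₀ = exp(-6.5141) = 0.001482 m

z₀ ≈ 0.0015 m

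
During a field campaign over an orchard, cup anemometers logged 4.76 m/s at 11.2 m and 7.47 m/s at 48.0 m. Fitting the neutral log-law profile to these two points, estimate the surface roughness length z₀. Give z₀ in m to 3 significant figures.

Log law: V(z) ∝ ln(z/z₀). With r = V₁/V₂ = 4.76/7.47 = 0.63722,
r · ln(z₂/z₀) = ln(z₁/z₀) ⇒ ln z₀ = (ln z₁ − r·ln z₂)/(1 − r)
ln z₀ = (2.41591 − 0.63722×3.87120) / 0.36278 = -0.1402
z₀ = exp(-0.1402) = 0.8692 m

z₀ ≈ 0.869 m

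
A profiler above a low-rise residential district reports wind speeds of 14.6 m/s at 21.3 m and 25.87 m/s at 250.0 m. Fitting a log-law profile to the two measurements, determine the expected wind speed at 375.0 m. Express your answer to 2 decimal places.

Log law: V ∝ ln(z/z₀). From the pair, with r = V₁/V₂ = 0.56436,
ln z₀ = (ln z₁ − r·ln z₂)/(1 − r) = (3.0587 − 0.56436×5.5215)/0.43564 = -0.1317 → z₀ = 0.8766 m
V₃ = V₁ · ln(z₃/z₀)/ln(z₁/z₀) = 14.6 × 6.0587/3.1904 = 27.7255 m/s

27.73 m/s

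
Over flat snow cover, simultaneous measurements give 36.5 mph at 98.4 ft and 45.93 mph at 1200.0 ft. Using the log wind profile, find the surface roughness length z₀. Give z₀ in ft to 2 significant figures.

Log law: V(z) ∝ ln(z/z₀). With r = V₁/V₂ = 36.5/45.93 = 0.79469,
r · ln(z₂/z₀) = ln(z₁/z₀) ⇒ ln z₀ = (ln z₁ − r·ln z₂)/(1 − r)
ln z₀ = (4.58904 − 0.79469×7.09008) / 0.20531 = -5.0915
z₀ = exp(-5.0915) = 0.006149 ft

z₀ ≈ 0.0061 ft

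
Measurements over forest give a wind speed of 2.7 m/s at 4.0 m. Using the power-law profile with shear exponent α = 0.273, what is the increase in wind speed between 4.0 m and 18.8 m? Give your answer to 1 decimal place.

1.4 m/s

Power law: V₂ = V₁ · (z₂/z₁)^α = 2.7 × (4.7000)^0.273 = 4.1195 m/s
ΔV = 4.1195 − 2.7 = 1.4195 m/s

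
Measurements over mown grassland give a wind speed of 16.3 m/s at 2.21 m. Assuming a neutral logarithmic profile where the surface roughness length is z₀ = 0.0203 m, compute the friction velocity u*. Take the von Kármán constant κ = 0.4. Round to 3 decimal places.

Log law: V(z) = (u*/κ) · ln(z/z₀) ⇒ u* = κ · V / ln(z/z₀)
u* = 0.4 × 16.3 / ln(2.21/0.0203) = 0.4 × 16.3 / 4.6901
   = 6.5200 / 4.6901 = 1.3902 m/s

u* ≈ 1.390 m/s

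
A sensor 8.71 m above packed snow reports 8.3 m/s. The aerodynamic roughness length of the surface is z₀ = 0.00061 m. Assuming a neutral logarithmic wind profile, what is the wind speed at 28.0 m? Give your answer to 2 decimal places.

Log law: V(z) ∝ ln(z/z₀), so V₂/V₁ = ln(z₂/z₀) / ln(z₁/z₀).
ln(28.0/0.00061) = 10.7343, ln(8.71/0.00061) = 9.5665
V₂ = 8.3 × 10.7343/9.5665 = 8.3 × 1.1221 = 9.3131 m/s

9.31 m/s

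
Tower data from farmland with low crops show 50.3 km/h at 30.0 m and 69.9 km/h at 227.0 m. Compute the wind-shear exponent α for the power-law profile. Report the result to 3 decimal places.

Power law: V₂/V₁ = (z₂/z₁)^α ⇒ α = ln(V₂/V₁) / ln(z₂/z₁)
α = ln(69.9/50.3) / ln(227.0/30.0) = ln(1.3897) / ln(7.5667)
  = 0.32906 / 2.02375 = 0.16260

α ≈ 0.163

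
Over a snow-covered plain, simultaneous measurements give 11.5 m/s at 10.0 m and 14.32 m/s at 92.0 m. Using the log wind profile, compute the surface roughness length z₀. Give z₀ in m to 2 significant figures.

z₀ ≈ 0.0012 m

Log law: V(z) ∝ ln(z/z₀). With r = V₁/V₂ = 11.5/14.32 = 0.80307,
r · ln(z₂/z₀) = ln(z₁/z₀) ⇒ ln z₀ = (ln z₁ − r·ln z₂)/(1 − r)
ln z₀ = (2.30259 − 0.80307×4.52179) / 0.19693 = -6.7474
z₀ = exp(-6.7474) = 0.001174 m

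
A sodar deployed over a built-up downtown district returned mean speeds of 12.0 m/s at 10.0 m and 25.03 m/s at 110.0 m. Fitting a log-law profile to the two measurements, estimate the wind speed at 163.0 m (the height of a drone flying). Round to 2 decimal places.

Log law: V ∝ ln(z/z₀). From the pair, with r = V₁/V₂ = 0.47942,
ln z₀ = (ln z₁ − r·ln z₂)/(1 − r) = (2.3026 − 0.47942×4.7005)/0.52058 = 0.0942 → z₀ = 1.099 m
V₃ = V₁ · ln(z₃/z₀)/ln(z₁/z₀) = 12.0 × 4.9995/2.2083 = 27.1670 m/s

27.17 m/s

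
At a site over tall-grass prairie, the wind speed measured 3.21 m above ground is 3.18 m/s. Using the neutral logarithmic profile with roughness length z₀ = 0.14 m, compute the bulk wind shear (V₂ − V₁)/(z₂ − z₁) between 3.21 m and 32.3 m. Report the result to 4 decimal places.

Log law: V₂ = V₁ · ln(z₂/z₀)/ln(z₁/z₀) = 3.18 × 5.4412/3.1324 = 5.5239 m/s
ΔV/Δz = (5.5239 − 3.18)/(32.3 − 3.21) = 2.3439/29.0900 = 0.08057 m/s/m

0.0806 m/s/m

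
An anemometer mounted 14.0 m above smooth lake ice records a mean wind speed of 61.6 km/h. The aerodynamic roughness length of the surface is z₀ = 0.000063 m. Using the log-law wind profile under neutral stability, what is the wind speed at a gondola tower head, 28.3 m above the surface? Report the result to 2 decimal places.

Log law: V(z) ∝ ln(z/z₀), so V₂/V₁ = ln(z₂/z₀) / ln(z₁/z₀).
ln(28.3/0.000063) = 13.0152, ln(14.0/0.000063) = 12.3114
V₂ = 61.6 × 13.0152/12.3114 = 61.6 × 1.0572 = 65.1215 km/h

65.12 km/h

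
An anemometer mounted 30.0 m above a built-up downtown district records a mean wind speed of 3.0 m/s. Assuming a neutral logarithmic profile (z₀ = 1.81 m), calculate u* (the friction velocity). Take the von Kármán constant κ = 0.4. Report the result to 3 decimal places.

Log law: V(z) = (u*/κ) · ln(z/z₀) ⇒ u* = κ · V / ln(z/z₀)
u* = 0.4 × 3.0 / ln(30.0/1.81) = 0.4 × 3.0 / 2.8079
   = 1.2000 / 2.8079 = 0.4274 m/s

u* ≈ 0.427 m/s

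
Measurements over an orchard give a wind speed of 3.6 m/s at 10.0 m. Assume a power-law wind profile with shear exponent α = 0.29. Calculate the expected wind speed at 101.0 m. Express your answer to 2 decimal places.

Power-law profile: V₂ = V₁ · (z₂/z₁)^α
V₂ = 3.6 × (101.0/10.0)^0.29 = 3.6 × (10.1000)^0.29
    = 3.6 × 1.9555 = 7.0397 m/s

7.04 m/s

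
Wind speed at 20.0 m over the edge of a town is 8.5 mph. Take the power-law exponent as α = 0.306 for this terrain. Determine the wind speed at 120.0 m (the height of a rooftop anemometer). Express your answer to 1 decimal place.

14.7 mph

Power-law profile: V₂ = V₁ · (z₂/z₁)^α
V₂ = 8.5 × (120.0/20.0)^0.306 = 8.5 × (6.0000)^0.306
    = 8.5 × 1.7303 = 14.7073 mph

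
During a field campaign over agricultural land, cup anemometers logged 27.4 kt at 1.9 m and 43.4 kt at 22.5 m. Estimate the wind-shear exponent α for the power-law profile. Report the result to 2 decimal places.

Power law: V₂/V₁ = (z₂/z₁)^α ⇒ α = ln(V₂/V₁) / ln(z₂/z₁)
α = ln(43.4/27.4) / ln(22.5/1.9) = ln(1.5839) / ln(11.8421)
  = 0.45992 / 2.47166 = 0.18608

α ≈ 0.19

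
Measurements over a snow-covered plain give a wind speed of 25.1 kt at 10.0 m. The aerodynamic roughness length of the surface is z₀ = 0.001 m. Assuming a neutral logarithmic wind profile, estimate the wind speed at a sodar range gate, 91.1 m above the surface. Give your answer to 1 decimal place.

Log law: V(z) ∝ ln(z/z₀), so V₂/V₁ = ln(z₂/z₀) / ln(z₁/z₀).
ln(91.1/0.001) = 11.4197, ln(10.0/0.001) = 9.2103
V₂ = 25.1 × 11.4197/9.2103 = 25.1 × 1.2399 = 31.1210 kt

31.1 kt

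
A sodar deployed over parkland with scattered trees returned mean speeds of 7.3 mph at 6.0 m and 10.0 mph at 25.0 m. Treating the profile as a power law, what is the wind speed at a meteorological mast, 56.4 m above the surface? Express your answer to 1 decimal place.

12.0 mph

First find α: α = ln(V₂/V₁)/ln(z₂/z₁) = ln(10.0/7.3)/ln(25.0/6.0) = 0.31471/1.42712 = 0.2205
Extrapolate from 25.0 m to 56.4 m: V₃ = 10.0 × (56.4/25.0)^0.2205 = 10.0 × 1.1965 = 11.9652 mph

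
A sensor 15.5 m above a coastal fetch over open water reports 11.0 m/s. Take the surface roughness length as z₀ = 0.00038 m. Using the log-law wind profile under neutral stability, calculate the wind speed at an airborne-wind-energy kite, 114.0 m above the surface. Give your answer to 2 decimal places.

Log law: V(z) ∝ ln(z/z₀), so V₂/V₁ = ln(z₂/z₀) / ln(z₁/z₀).
ln(114.0/0.00038) = 12.6115, ln(15.5/0.00038) = 10.6162
V₂ = 11.0 × 12.6115/10.6162 = 11.0 × 1.1880 = 13.0675 m/s

13.07 m/s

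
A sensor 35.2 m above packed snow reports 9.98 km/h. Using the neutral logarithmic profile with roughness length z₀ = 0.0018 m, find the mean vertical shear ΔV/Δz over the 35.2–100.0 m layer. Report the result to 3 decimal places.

0.016 km/h/m

Log law: V₂ = V₁ · ln(z₂/z₀)/ln(z₁/z₀) = 9.98 × 10.9251/9.8810 = 11.0346 km/h
ΔV/Δz = (11.0346 − 9.98)/(100.0 − 35.2) = 1.0546/64.8000 = 0.01627 km/h/m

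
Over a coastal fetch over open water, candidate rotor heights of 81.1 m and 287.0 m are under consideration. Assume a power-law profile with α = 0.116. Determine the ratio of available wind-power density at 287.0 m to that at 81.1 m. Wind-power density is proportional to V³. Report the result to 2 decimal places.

1.55

Speed ratio: V_B/V_A = (z_B/z_A)^α = (287.0/81.1)^0.116 = (3.5388)^0.116 = 1.15789
Power-density ratio: P_B/P_A = (V_B/V_A)³ = (1.15789)³ = 1.55240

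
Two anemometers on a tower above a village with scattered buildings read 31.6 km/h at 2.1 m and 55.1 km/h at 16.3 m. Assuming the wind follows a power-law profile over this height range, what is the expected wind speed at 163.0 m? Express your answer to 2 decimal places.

First find α: α = ln(V₂/V₁)/ln(z₂/z₁) = ln(55.1/31.6)/ln(16.3/2.1) = 0.55599/2.04923 = 0.2713
Extrapolate from 16.3 m to 163.0 m: V₃ = 55.1 × (163.0/16.3)^0.2713 = 55.1 × 1.8677 = 102.9129 km/h

102.91 km/h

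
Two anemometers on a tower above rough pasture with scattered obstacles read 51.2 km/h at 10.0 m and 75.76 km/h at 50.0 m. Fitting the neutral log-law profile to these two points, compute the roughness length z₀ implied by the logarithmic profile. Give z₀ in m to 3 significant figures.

z₀ ≈ 0.349 m

Log law: V(z) ∝ ln(z/z₀). With r = V₁/V₂ = 51.2/75.76 = 0.67582,
r · ln(z₂/z₀) = ln(z₁/z₀) ⇒ ln z₀ = (ln z₁ − r·ln z₂)/(1 − r)
ln z₀ = (2.30259 − 0.67582×3.91202) / 0.32418 = -1.0526
z₀ = exp(-1.0526) = 0.3490 m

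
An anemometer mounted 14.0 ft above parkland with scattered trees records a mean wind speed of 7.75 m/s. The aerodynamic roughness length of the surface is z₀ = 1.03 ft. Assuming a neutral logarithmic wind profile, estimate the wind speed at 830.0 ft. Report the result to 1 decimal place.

19.9 m/s

Log law: V(z) ∝ ln(z/z₀), so V₂/V₁ = ln(z₂/z₀) / ln(z₁/z₀).
ln(830.0/1.03) = 6.6919, ln(14.0/1.03) = 2.6095
V₂ = 7.75 × 6.6919/2.6095 = 7.75 × 2.5644 = 19.8743 m/s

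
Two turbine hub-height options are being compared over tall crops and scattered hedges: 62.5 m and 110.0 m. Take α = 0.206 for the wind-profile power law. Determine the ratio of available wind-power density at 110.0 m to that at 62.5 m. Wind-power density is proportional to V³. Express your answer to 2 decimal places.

1.42

Speed ratio: V_B/V_A = (z_B/z_A)^α = (110.0/62.5)^0.206 = (1.7600)^0.206 = 1.12351
Power-density ratio: P_B/P_A = (V_B/V_A)³ = (1.12351)³ = 1.41817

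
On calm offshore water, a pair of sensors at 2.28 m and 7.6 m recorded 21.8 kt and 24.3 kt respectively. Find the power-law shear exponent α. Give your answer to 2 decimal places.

Power law: V₂/V₁ = (z₂/z₁)^α ⇒ α = ln(V₂/V₁) / ln(z₂/z₁)
α = ln(24.3/21.8) / ln(7.6/2.28) = ln(1.1147) / ln(3.3333)
  = 0.10857 / 1.20397 = 0.09017

α ≈ 0.09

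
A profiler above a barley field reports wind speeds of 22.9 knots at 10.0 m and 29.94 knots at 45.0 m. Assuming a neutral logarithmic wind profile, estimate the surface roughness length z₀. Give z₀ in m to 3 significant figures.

z₀ ≈ 0.0750 m

Log law: V(z) ∝ ln(z/z₀). With r = V₁/V₂ = 22.9/29.94 = 0.76486,
r · ln(z₂/z₀) = ln(z₁/z₀) ⇒ ln z₀ = (ln z₁ − r·ln z₂)/(1 − r)
ln z₀ = (2.30259 − 0.76486×3.80666) / 0.23514 = -2.5899
z₀ = exp(-2.5899) = 0.07502 m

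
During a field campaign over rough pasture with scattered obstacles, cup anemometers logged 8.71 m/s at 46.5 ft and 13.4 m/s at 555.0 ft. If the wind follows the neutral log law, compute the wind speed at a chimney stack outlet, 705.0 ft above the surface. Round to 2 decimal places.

Log law: V ∝ ln(z/z₀). From the pair, with r = V₁/V₂ = 0.65000,
ln z₀ = (ln z₁ − r·ln z₂)/(1 − r) = (3.8395 − 0.65000×6.3190)/0.35000 = -0.7654 → z₀ = 0.4652 ft
V₃ = V₁ · ln(z₃/z₀)/ln(z₁/z₀) = 8.71 × 7.3236/4.6048 = 13.8525 m/s

13.85 m/s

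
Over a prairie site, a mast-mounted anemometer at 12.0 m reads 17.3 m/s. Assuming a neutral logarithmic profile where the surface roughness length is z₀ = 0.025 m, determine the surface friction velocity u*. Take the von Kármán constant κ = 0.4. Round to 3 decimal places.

Log law: V(z) = (u*/κ) · ln(z/z₀) ⇒ u* = κ · V / ln(z/z₀)
u* = 0.4 × 17.3 / ln(12.0/0.025) = 0.4 × 17.3 / 6.1738
   = 6.9200 / 6.1738 = 1.1209 m/s

u* ≈ 1.121 m/s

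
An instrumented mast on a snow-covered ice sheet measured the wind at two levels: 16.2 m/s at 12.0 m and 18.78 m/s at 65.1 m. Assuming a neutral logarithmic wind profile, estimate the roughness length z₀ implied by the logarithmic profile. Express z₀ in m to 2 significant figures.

Log law: V(z) ∝ ln(z/z₀). With r = V₁/V₂ = 16.2/18.78 = 0.86262,
r · ln(z₂/z₀) = ln(z₁/z₀) ⇒ ln z₀ = (ln z₁ − r·ln z₂)/(1 − r)
ln z₀ = (2.48491 − 0.86262×4.17592) / 0.13738 = -8.1331
z₀ = exp(-8.1331) = 0.0002937 m

z₀ ≈ 0.00029 m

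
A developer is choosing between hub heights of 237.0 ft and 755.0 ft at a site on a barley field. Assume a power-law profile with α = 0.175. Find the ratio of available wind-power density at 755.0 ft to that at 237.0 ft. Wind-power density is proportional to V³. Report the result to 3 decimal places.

1.837

Speed ratio: V_B/V_A = (z_B/z_A)^α = (755.0/237.0)^0.175 = (3.1857)^0.175 = 1.22478
Power-density ratio: P_B/P_A = (V_B/V_A)³ = (1.22478)³ = 1.83730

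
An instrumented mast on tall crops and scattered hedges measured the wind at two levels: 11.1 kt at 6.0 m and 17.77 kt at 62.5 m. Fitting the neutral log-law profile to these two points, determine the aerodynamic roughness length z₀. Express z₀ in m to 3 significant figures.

z₀ ≈ 0.121 m

Log law: V(z) ∝ ln(z/z₀). With r = V₁/V₂ = 11.1/17.77 = 0.62465,
r · ln(z₂/z₀) = ln(z₁/z₀) ⇒ ln z₀ = (ln z₁ − r·ln z₂)/(1 − r)
ln z₀ = (1.79176 − 0.62465×4.13517) / 0.37535 = -2.1081
z₀ = exp(-2.1081) = 0.1215 m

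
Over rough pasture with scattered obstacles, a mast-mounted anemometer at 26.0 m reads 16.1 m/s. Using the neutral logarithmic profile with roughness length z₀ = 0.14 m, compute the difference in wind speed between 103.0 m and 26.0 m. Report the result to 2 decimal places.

Log law: V₂ = V₁ · ln(z₂/z₀)/ln(z₁/z₀) = 16.1 × 6.6008/5.2242 = 20.3425 m/s
ΔV = 20.3425 − 16.1 = 4.2425 m/s

4.24 m/s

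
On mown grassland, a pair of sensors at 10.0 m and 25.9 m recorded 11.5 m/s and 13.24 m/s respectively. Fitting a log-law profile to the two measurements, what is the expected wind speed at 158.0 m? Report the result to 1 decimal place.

Log law: V ∝ ln(z/z₀). From the pair, with r = V₁/V₂ = 0.86858,
ln z₀ = (ln z₁ − r·ln z₂)/(1 − r) = (2.3026 − 0.86858×3.2542)/0.13142 = -3.9871 → z₀ = 0.01855 m
V₃ = V₁ · ln(z₃/z₀)/ln(z₁/z₀) = 11.5 × 9.0497/6.2897 = 16.5464 m/s

16.5 m/s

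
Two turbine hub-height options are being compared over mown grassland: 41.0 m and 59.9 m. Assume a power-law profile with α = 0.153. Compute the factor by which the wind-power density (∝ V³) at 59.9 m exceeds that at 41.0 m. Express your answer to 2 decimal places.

Speed ratio: V_B/V_A = (z_B/z_A)^α = (59.9/41.0)^0.153 = (1.4610)^0.153 = 1.05972
Power-density ratio: P_B/P_A = (V_B/V_A)³ = (1.05972)³ = 1.19007

1.19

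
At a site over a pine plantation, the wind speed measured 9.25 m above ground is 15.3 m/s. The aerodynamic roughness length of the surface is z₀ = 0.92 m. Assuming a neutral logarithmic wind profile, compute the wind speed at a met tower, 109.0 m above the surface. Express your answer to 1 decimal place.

31.7 m/s

Log law: V(z) ∝ ln(z/z₀), so V₂/V₁ = ln(z₂/z₀) / ln(z₁/z₀).
ln(109.0/0.92) = 4.7747, ln(9.25/0.92) = 2.3080
V₂ = 15.3 × 4.7747/2.3080 = 15.3 × 2.0688 = 31.6522 m/s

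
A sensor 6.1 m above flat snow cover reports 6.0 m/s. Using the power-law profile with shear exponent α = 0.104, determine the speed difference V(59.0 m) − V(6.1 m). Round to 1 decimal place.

Power law: V₂ = V₁ · (z₂/z₁)^α = 6.0 × (9.6721)^0.104 = 7.5971 m/s
ΔV = 7.5971 − 6.0 = 1.5971 m/s

1.6 m/s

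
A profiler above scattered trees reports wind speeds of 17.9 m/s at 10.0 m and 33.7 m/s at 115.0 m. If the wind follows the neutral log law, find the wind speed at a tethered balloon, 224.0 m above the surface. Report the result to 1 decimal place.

38.0 m/s

Log law: V ∝ ln(z/z₀). From the pair, with r = V₁/V₂ = 0.53116,
ln z₀ = (ln z₁ − r·ln z₂)/(1 − r) = (2.3026 − 0.53116×4.7449)/0.46884 = -0.4644 → z₀ = 0.6285 m
V₃ = V₁ · ln(z₃/z₀)/ln(z₁/z₀) = 17.9 × 5.8760/2.7670 = 38.0131 m/s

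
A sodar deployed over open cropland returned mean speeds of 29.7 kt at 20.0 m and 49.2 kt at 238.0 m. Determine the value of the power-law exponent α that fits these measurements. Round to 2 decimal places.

Power law: V₂/V₁ = (z₂/z₁)^α ⇒ α = ln(V₂/V₁) / ln(z₂/z₁)
α = ln(49.2/29.7) / ln(238.0/20.0) = ln(1.6566) / ln(11.9000)
  = 0.50475 / 2.47654 = 0.20381

α ≈ 0.20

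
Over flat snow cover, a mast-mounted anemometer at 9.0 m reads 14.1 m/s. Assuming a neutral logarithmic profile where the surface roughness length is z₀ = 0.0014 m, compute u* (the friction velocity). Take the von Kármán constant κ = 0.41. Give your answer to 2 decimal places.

Log law: V(z) = (u*/κ) · ln(z/z₀) ⇒ u* = κ · V / ln(z/z₀)
u* = 0.41 × 14.1 / ln(9.0/0.0014) = 0.41 × 14.1 / 8.7685
   = 5.7810 / 8.7685 = 0.6593 m/s

u* ≈ 0.66 m/s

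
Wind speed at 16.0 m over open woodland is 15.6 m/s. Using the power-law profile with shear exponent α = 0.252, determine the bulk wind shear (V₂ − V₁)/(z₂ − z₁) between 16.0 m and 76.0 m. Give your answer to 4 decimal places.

0.1250 m/s/m

Power law: V₂ = V₁ · (z₂/z₁)^α = 15.6 × (4.7500)^0.252 = 23.1021 m/s
ΔV/Δz = (23.1021 − 15.6)/(76.0 − 16.0) = 7.5021/60.0000 = 0.12503 m/s/m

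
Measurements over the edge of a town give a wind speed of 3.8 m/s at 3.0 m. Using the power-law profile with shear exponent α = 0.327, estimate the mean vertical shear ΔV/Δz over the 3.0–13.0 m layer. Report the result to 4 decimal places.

0.2338 m/s/m

Power law: V₂ = V₁ · (z₂/z₁)^α = 3.8 × (4.3333)^0.327 = 6.1380 m/s
ΔV/Δz = (6.1380 − 3.8)/(13.0 − 3.0) = 2.3380/10.0000 = 0.23380 m/s/m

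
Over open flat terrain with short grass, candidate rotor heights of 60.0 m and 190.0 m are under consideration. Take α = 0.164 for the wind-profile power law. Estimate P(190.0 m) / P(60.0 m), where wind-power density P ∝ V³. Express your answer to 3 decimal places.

Speed ratio: V_B/V_A = (z_B/z_A)^α = (190.0/60.0)^0.164 = (3.1667)^0.164 = 1.20809
Power-density ratio: P_B/P_A = (V_B/V_A)³ = (1.20809)³ = 1.76318

1.763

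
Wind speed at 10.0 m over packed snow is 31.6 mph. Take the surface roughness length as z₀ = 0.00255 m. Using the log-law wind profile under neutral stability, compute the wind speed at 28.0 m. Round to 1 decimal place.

35.5 mph

Log law: V(z) ∝ ln(z/z₀), so V₂/V₁ = ln(z₂/z₀) / ln(z₁/z₀).
ln(28.0/0.00255) = 9.3039, ln(10.0/0.00255) = 8.2742
V₂ = 31.6 × 9.3039/8.2742 = 31.6 × 1.1244 = 35.5322 mph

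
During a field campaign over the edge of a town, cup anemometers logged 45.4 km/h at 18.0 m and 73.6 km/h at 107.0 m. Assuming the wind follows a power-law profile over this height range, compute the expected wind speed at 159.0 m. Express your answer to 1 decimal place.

81.9 km/h

First find α: α = ln(V₂/V₁)/ln(z₂/z₁) = ln(73.6/45.4)/ln(107.0/18.0) = 0.48313/1.78246 = 0.2710
Extrapolate from 107.0 m to 159.0 m: V₃ = 73.6 × (159.0/107.0)^0.2710 = 73.6 × 1.1133 = 81.9411 km/h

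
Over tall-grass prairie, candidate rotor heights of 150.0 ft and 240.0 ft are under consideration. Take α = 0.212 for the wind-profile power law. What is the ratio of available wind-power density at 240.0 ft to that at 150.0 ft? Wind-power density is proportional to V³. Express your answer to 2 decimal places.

Speed ratio: V_B/V_A = (z_B/z_A)^α = (240.0/150.0)^0.212 = (1.6000)^0.212 = 1.10477
Power-density ratio: P_B/P_A = (V_B/V_A)³ = (1.10477)³ = 1.34840

1.35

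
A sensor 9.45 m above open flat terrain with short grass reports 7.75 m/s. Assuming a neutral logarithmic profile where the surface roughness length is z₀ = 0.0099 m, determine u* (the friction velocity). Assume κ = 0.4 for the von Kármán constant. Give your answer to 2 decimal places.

u* ≈ 0.45 m/s

Log law: V(z) = (u*/κ) · ln(z/z₀) ⇒ u* = κ · V / ln(z/z₀)
u* = 0.4 × 7.75 / ln(9.45/0.0099) = 0.4 × 7.75 / 6.8612
   = 3.1000 / 6.8612 = 0.4518 m/s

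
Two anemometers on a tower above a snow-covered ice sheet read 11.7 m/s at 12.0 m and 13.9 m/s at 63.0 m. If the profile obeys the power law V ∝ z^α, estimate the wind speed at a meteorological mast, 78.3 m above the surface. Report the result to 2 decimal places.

First find α: α = ln(V₂/V₁)/ln(z₂/z₁) = ln(13.9/11.7)/ln(63.0/12.0) = 0.17230/1.65823 = 0.1039
Extrapolate from 63.0 m to 78.3 m: V₃ = 13.9 × (78.3/63.0)^0.1039 = 13.9 × 1.0228 = 14.2176 m/s

14.22 m/s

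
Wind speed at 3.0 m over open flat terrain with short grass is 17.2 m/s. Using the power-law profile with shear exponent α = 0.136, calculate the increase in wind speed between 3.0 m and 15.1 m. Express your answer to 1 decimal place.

Power law: V₂ = V₁ · (z₂/z₁)^α = 17.2 × (5.0333)^0.136 = 21.4280 m/s
ΔV = 21.4280 − 17.2 = 4.2280 m/s

4.2 m/s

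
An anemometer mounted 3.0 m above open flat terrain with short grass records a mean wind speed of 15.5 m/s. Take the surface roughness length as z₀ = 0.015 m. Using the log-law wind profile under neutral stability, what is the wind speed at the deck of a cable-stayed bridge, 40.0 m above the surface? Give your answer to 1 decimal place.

Log law: V(z) ∝ ln(z/z₀), so V₂/V₁ = ln(z₂/z₀) / ln(z₁/z₀).
ln(40.0/0.015) = 7.8886, ln(3.0/0.015) = 5.2983
V₂ = 15.5 × 7.8886/5.2983 = 15.5 × 1.4889 = 23.0777 m/s

23.1 m/s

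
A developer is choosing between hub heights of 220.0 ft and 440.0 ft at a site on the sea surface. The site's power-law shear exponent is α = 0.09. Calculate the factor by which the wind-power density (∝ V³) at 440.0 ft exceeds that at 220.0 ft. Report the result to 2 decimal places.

1.21

Speed ratio: V_B/V_A = (z_B/z_A)^α = (440.0/220.0)^0.09 = (2.0000)^0.09 = 1.06437
Power-density ratio: P_B/P_A = (V_B/V_A)³ = (1.06437)³ = 1.20581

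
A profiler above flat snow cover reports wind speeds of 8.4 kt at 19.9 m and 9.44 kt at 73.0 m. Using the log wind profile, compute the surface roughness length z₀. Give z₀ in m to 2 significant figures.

Log law: V(z) ∝ ln(z/z₀). With r = V₁/V₂ = 8.4/9.44 = 0.88983,
r · ln(z₂/z₀) = ln(z₁/z₀) ⇒ ln z₀ = (ln z₁ − r·ln z₂)/(1 − r)
ln z₀ = (2.99072 − 0.88983×4.29046) / 0.11017 = -7.5072
z₀ = exp(-7.5072) = 0.0005491 m

z₀ ≈ 0.00055 m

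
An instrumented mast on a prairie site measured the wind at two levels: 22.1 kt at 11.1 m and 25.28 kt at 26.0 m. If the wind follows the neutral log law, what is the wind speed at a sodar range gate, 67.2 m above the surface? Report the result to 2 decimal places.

28.83 kt

Log law: V ∝ ln(z/z₀). From the pair, with r = V₁/V₂ = 0.87421,
ln z₀ = (ln z₁ − r·ln z₂)/(1 − r) = (2.4069 − 0.87421×3.2581)/0.12579 = -3.5083 → z₀ = 0.02995 m
V₃ = V₁ · ln(z₃/z₀)/ln(z₁/z₀) = 22.1 × 7.7160/5.9152 = 28.8277 kt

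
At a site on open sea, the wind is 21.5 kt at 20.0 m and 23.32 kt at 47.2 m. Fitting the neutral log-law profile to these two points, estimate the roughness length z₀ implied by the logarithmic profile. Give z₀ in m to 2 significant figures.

Log law: V(z) ∝ ln(z/z₀). With r = V₁/V₂ = 21.5/23.32 = 0.92196,
r · ln(z₂/z₀) = ln(z₁/z₀) ⇒ ln z₀ = (ln z₁ − r·ln z₂)/(1 − r)
ln z₀ = (2.99573 − 0.92196×3.85439) / 0.07804 = -7.1478
z₀ = exp(-7.1478) = 0.0007866 m

z₀ ≈ 0.00079 m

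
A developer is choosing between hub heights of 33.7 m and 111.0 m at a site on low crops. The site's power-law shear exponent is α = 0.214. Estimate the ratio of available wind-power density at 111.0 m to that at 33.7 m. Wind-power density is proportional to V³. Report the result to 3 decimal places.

2.150

Speed ratio: V_B/V_A = (z_B/z_A)^α = (111.0/33.7)^0.214 = (3.2938)^0.214 = 1.29058
Power-density ratio: P_B/P_A = (V_B/V_A)³ = (1.29058)³ = 2.14961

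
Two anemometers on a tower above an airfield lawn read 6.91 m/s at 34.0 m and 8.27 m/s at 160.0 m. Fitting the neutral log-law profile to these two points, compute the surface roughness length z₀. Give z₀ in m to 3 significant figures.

Log law: V(z) ∝ ln(z/z₀). With r = V₁/V₂ = 6.91/8.27 = 0.83555,
r · ln(z₂/z₀) = ln(z₁/z₀) ⇒ ln z₀ = (ln z₁ − r·ln z₂)/(1 − r)
ln z₀ = (3.52636 − 0.83555×5.07517) / 0.16445 = -4.3430
z₀ = exp(-4.3430) = 0.01300 m

z₀ ≈ 0.0130 m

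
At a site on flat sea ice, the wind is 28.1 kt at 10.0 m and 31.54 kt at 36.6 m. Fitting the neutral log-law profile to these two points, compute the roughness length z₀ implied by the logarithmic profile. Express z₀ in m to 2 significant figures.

z₀ ≈ 0.00025 m

Log law: V(z) ∝ ln(z/z₀). With r = V₁/V₂ = 28.1/31.54 = 0.89093,
r · ln(z₂/z₀) = ln(z₁/z₀) ⇒ ln z₀ = (ln z₁ − r·ln z₂)/(1 − r)
ln z₀ = (2.30259 − 0.89093×3.60005) / 0.10907 = -8.2959
z₀ = exp(-8.2959) = 0.0002495 m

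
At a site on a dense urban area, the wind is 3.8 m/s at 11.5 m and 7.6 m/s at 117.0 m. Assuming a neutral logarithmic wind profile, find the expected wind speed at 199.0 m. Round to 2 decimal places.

8.47 m/s

Log law: V ∝ ln(z/z₀). From the pair, with r = V₁/V₂ = 0.50000,
ln z₀ = (ln z₁ − r·ln z₂)/(1 − r) = (2.4423 − 0.50000×4.7622)/0.50000 = 0.1225 → z₀ = 1.130 m
V₃ = V₁ · ln(z₃/z₀)/ln(z₁/z₀) = 3.8 × 5.1708/2.3198 = 8.4700 m/s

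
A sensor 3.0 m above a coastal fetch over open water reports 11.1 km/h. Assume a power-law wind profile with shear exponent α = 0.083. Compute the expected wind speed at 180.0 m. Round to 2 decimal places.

Power-law profile: V₂ = V₁ · (z₂/z₁)^α
V₂ = 11.1 × (180.0/3.0)^0.083 = 11.1 × (60.0000)^0.083
    = 11.1 × 1.4047 = 15.5923 km/h

15.59 km/h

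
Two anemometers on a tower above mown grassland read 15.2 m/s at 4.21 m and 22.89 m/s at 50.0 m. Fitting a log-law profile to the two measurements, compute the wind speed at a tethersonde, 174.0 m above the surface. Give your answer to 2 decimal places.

26.77 m/s

Log law: V ∝ ln(z/z₀). From the pair, with r = V₁/V₂ = 0.66405,
ln z₀ = (ln z₁ − r·ln z₂)/(1 − r) = (1.4375 − 0.66405×3.9120)/0.33595 = -3.4537 → z₀ = 0.03163 m
V₃ = V₁ · ln(z₃/z₀)/ln(z₁/z₀) = 15.2 × 8.6128/4.8912 = 26.7653 m/s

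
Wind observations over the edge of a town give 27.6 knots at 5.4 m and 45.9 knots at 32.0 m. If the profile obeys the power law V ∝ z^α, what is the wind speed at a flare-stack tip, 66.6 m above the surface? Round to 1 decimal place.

56.6 knots

First find α: α = ln(V₂/V₁)/ln(z₂/z₁) = ln(45.9/27.6)/ln(32.0/5.4) = 0.50865/1.77934 = 0.2859
Extrapolate from 32.0 m to 66.6 m: V₃ = 45.9 × (66.6/32.0)^0.2859 = 45.9 × 1.2331 = 56.5992 knots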